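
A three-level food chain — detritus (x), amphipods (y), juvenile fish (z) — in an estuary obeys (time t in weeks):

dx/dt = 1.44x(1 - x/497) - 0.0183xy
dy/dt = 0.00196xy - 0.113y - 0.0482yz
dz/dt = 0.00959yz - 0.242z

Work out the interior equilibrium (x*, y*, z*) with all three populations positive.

From dz/dt = 0: 0.00959y* = 0.242, so y* = 25.2.
From dx/dt = 0: 1.44(1 - x*/497) = 0.0183·25.2, giving x* = 497·(1 - 0.321) = 338.
From dy/dt = 0: 0.00196·338 - 0.113 = 0.0482z*, so z* = 0.549/0.0482 = 11.4.

x* ≈ 338, y* ≈ 25.2, z* ≈ 11.4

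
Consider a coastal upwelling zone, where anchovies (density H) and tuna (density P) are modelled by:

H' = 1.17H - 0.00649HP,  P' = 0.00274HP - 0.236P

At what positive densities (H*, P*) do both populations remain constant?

H* ≈ 86.1, P* ≈ 180

Set dP/dt = 0 with P > 0: 0.00274H - 0.236 = 0, so H* = 0.236/0.00274 = 86.1.
Set dH/dt = 0 with H > 0: 1.17 - 0.00649P = 0, so P* = 1.17/0.00649 = 180.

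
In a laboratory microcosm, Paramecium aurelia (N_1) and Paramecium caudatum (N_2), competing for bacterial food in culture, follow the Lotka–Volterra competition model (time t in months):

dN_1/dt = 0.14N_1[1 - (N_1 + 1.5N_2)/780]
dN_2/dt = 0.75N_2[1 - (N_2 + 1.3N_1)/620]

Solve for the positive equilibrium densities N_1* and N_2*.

N_1* ≈ 158, N_2* ≈ 415

Setting both brackets to zero gives the nullclines N_1 + 1.5N_2 = 780 and 1.3N_1 + N_2 = 620.
Substituting N_2 = 620 - 1.3N_1 into the first: N_1(1 - 1.5·1.3) = 780 - 1.5·620.
So N_1* = -150/-0.95 = 158, and then N_2* = 620 - 1.3·158 = 415.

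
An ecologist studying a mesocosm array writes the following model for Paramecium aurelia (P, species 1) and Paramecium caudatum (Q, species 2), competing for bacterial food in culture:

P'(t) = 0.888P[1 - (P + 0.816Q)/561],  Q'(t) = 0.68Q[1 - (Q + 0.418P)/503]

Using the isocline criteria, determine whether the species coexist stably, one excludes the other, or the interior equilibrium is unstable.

Compare the nullcline intercepts: K1/α12 = 561/0.816 = 688 > K2 = 503; K2/α21 = 503/0.418 = 1200 > K1 = 561.
Since both inequalities hold, each species can invade when rare, so the interior equilibrium is stable.

stable coexistence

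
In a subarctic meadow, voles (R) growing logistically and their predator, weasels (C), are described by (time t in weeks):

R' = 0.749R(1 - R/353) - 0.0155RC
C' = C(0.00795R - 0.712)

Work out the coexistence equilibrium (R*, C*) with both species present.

From dC/dt = 0 with C > 0: 0.00795R* = 0.712, so R* = 89.6.
Substitute into dR/dt = 0: 0.749(1 - 89.6/353) = 0.0155C*.
The bracket is 0.746, giving C* = 0.559/0.0155 = 36.1.

R* ≈ 89.6, C* ≈ 36.1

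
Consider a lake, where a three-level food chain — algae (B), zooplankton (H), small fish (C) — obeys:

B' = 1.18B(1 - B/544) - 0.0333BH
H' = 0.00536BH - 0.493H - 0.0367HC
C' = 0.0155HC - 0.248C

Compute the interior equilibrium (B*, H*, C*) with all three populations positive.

From dC/dt = 0: 0.0155H* = 0.248, so H* = 16.
From dB/dt = 0: 1.18(1 - B*/544) = 0.0333·16, giving B* = 544·(1 - 0.452) = 298.
From dH/dt = 0: 0.00536·298 - 0.493 = 0.0367C*, so C* = 1.11/0.0367 = 30.1.

B* ≈ 298, H* ≈ 16, C* ≈ 30.1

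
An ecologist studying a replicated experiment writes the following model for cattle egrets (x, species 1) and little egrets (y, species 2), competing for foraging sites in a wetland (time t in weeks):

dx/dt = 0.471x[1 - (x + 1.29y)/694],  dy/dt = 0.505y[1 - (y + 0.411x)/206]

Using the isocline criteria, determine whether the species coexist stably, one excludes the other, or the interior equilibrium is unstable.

Compare the nullcline intercepts: K1/α12 = 694/1.29 = 538 > K2 = 206; K2/α21 = 206/0.411 = 501 < K1 = 694.
Since the inequalities point opposite ways, species 1 can invade but species 2 cannot.

species 1 excludes species 2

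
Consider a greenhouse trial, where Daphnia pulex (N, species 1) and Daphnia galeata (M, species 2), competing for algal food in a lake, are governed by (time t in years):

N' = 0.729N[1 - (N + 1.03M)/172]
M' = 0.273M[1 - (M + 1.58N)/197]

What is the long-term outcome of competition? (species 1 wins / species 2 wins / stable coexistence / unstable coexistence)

unstable coexistence (outcome depends on initial conditions)

Compare the nullcline intercepts: K1/α12 = 172/1.03 = 167 < K2 = 197; K2/α21 = 197/1.58 = 125 < K1 = 172.
Since both are reversed, neither can invade when rare; the interior point is a saddle.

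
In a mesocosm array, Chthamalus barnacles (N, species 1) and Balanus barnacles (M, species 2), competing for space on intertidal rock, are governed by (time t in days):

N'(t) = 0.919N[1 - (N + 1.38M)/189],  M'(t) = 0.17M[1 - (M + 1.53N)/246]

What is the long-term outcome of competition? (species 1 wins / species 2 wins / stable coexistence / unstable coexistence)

Compare the nullcline intercepts: K1/α12 = 189/1.38 = 137 < K2 = 246; K2/α21 = 246/1.53 = 161 < K1 = 189.
Since both are reversed, neither can invade when rare; the interior point is a saddle.

unstable coexistence (outcome depends on initial conditions)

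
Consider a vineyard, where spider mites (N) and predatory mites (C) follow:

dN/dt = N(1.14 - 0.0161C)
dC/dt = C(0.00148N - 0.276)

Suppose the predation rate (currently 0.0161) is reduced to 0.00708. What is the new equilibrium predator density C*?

C* ≈ 161

At the interior fixed point, setting dN/dt = 0 with N > 0 fixes C* = (prey growth rate)/(NC coefficient) — independent of the other coefficients.
With the change, C* = 1.14/0.00708 = 161; it rises from 70.8.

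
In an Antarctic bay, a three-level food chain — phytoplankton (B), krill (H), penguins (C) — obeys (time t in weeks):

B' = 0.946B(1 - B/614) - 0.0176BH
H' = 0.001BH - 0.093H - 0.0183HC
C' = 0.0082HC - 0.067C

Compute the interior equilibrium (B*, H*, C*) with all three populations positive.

From dC/dt = 0: 0.0082H* = 0.067, so H* = 8.17.
From dB/dt = 0: 0.946(1 - B*/614) = 0.0176·8.17, giving B* = 614·(1 - 0.152) = 521.
From dH/dt = 0: 0.001·521 - 0.093 = 0.0183C*, so C* = 0.428/0.0183 = 23.4.

B* ≈ 521, H* ≈ 8.17, C* ≈ 23.4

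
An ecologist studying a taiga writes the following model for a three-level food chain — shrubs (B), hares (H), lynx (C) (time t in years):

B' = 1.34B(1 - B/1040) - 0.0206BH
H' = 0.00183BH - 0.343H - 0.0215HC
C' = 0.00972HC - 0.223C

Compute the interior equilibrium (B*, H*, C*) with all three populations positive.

B* ≈ 673, H* ≈ 22.9, C* ≈ 41.3

From dC/dt = 0: 0.00972H* = 0.223, so H* = 22.9.
From dB/dt = 0: 1.34(1 - B*/1040) = 0.0206·22.9, giving B* = 1040·(1 - 0.353) = 673.
From dH/dt = 0: 0.00183·673 - 0.343 = 0.0215C*, so C* = 0.889/0.0215 = 41.3.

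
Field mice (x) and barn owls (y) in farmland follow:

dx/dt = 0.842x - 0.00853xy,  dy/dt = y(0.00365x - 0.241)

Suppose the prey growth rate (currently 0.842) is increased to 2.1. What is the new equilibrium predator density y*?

At the interior fixed point, setting dx/dt = 0 with x > 0 fixes y* = (prey growth rate)/(xy coefficient) — independent of the other coefficients.
With the change, y* = 2.1/0.00853 = 246; it rises from 98.7.

y* ≈ 246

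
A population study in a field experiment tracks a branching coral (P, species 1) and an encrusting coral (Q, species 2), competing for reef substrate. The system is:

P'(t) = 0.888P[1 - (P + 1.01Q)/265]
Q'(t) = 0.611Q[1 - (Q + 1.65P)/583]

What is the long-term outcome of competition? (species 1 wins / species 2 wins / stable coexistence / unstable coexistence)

Compare the nullcline intercepts: K1/α12 = 265/1.01 = 262 < K2 = 583; K2/α21 = 583/1.65 = 353 > K1 = 265.
Since the inequalities point opposite ways, species 2 can invade but species 1 cannot.

species 2 excludes species 1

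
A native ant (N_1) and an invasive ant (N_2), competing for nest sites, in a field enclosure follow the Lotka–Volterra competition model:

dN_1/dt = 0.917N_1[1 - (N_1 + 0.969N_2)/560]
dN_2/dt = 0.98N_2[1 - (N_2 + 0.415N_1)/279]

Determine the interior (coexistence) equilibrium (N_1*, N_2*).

Setting both brackets to zero gives the nullclines N_1 + 0.969N_2 = 560 and 0.415N_1 + N_2 = 279.
Substituting N_2 = 279 - 0.415N_1 into the first: N_1(1 - 0.969·0.415) = 560 - 0.969·279.
So N_1* = 290/0.598 = 484, and then N_2* = 279 - 0.415·484 = 77.9.

N_1* ≈ 484, N_2* ≈ 77.9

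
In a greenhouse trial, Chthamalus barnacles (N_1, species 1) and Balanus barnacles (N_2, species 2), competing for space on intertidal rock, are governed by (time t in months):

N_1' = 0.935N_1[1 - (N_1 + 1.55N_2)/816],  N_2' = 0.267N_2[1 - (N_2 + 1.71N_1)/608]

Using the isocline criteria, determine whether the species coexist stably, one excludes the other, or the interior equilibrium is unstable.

unstable coexistence (outcome depends on initial conditions)

Compare the nullcline intercepts: K1/α12 = 816/1.55 = 526 < K2 = 608; K2/α21 = 608/1.71 = 356 < K1 = 816.
Since both are reversed, neither can invade when rare; the interior point is a saddle.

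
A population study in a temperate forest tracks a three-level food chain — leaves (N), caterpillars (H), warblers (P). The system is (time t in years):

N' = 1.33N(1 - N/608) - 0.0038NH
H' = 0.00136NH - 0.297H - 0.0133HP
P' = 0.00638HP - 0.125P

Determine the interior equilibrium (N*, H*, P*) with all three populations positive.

From dP/dt = 0: 0.00638H* = 0.125, so H* = 19.6.
From dN/dt = 0: 1.33(1 - N*/608) = 0.0038·19.6, giving N* = 608·(1 - 0.056) = 574.
From dH/dt = 0: 0.00136·574 - 0.297 = 0.0133P*, so P* = 0.484/0.0133 = 36.4.

N* ≈ 574, H* ≈ 19.6, P* ≈ 36.4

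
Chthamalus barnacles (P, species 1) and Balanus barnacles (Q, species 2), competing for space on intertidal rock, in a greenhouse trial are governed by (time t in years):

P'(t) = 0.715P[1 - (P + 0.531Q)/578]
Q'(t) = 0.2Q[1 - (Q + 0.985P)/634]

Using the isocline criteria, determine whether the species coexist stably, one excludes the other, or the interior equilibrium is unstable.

stable coexistence

Compare the nullcline intercepts: K1/α12 = 578/0.531 = 1090 > K2 = 634; K2/α21 = 634/0.985 = 644 > K1 = 578.
Since both inequalities hold, each species can invade when rare, so the interior equilibrium is stable.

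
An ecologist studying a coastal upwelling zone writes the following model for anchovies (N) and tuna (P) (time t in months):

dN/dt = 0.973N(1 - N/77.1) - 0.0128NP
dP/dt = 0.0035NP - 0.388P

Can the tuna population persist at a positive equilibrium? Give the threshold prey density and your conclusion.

The predator equation gives dP/dt > 0 only when N > 0.388/0.0035 = 111.
Without the predator, N → K = 77.1. Since 77.1 < 111, the predator cannot invade.

Threshold N = 111; K < 111, so no, the predator goes extinct.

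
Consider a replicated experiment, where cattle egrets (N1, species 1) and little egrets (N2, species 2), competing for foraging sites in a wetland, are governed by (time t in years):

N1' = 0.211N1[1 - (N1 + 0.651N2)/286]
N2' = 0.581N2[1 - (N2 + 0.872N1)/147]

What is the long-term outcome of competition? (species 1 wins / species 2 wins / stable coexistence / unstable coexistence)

Compare the nullcline intercepts: K1/α12 = 286/0.651 = 439 > K2 = 147; K2/α21 = 147/0.872 = 169 < K1 = 286.
Since the inequalities point opposite ways, species 1 can invade but species 2 cannot.

species 1 excludes species 2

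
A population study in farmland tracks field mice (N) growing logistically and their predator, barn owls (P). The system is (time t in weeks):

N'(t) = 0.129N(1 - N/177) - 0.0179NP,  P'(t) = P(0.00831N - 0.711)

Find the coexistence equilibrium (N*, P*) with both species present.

N* ≈ 85.6, P* ≈ 3.72

From dP/dt = 0 with P > 0: 0.00831N* = 0.711, so N* = 85.6.
Substitute into dN/dt = 0: 0.129(1 - 85.6/177) = 0.0179P*.
The bracket is 0.517, giving P* = 0.0666/0.0179 = 3.72.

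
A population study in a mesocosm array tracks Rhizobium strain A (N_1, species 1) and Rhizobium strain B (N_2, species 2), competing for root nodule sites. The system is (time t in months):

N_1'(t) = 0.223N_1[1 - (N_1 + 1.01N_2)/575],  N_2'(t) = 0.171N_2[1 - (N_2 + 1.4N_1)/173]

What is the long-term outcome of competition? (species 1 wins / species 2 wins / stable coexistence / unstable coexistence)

species 1 excludes species 2

Compare the nullcline intercepts: K1/α12 = 575/1.01 = 569 > K2 = 173; K2/α21 = 173/1.4 = 124 < K1 = 575.
Since the inequalities point opposite ways, species 1 can invade but species 2 cannot.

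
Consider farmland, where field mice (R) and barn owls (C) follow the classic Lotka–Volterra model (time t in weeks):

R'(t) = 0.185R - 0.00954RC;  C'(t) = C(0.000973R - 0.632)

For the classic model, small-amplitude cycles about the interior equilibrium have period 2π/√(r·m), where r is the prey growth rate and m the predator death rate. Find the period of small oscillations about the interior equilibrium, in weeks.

Here r = 0.185 and m = 0.632, so r·m = 0.117.
ω = √0.117 = 0.342 per week, hence T = 2π/ω ≈ 18.4 weeks.

T ≈ 18.4 weeks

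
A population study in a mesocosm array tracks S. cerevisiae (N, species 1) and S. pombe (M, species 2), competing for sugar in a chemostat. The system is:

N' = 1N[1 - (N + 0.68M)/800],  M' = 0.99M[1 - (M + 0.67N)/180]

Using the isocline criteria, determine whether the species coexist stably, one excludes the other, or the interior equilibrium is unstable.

Compare the nullcline intercepts: K1/α12 = 800/0.68 = 1180 > K2 = 180; K2/α21 = 180/0.67 = 269 < K1 = 800.
Since the inequalities point opposite ways, species 1 can invade but species 2 cannot.

species 1 excludes species 2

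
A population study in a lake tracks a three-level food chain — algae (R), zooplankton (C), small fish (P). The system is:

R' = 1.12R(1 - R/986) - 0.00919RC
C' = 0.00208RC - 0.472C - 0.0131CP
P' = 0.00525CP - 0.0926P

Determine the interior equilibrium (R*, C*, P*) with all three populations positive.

R* ≈ 843, C* ≈ 17.6, P* ≈ 97.9

From dP/dt = 0: 0.00525C* = 0.0926, so C* = 17.6.
From dR/dt = 0: 1.12(1 - R*/986) = 0.00919·17.6, giving R* = 986·(1 - 0.145) = 843.
From dC/dt = 0: 0.00208·843 - 0.472 = 0.0131P*, so P* = 1.28/0.0131 = 97.9.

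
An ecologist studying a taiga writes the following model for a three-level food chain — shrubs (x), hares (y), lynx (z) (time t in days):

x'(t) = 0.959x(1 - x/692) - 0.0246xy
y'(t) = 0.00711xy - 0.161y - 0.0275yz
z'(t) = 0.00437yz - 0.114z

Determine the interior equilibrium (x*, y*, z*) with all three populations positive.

From dz/dt = 0: 0.00437y* = 0.114, so y* = 26.1.
From dx/dt = 0: 0.959(1 - x*/692) = 0.0246·26.1, giving x* = 692·(1 - 0.669) = 229.
From dy/dt = 0: 0.00711·229 - 0.161 = 0.0275z*, so z* = 1.47/0.0275 = 53.3.

x* ≈ 229, y* ≈ 26.1, z* ≈ 53.3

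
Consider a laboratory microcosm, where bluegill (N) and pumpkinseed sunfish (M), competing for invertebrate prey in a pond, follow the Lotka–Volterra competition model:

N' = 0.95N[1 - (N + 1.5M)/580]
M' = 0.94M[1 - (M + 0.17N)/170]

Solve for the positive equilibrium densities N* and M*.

Setting both brackets to zero gives the nullclines N + 1.5M = 580 and 0.17N + M = 170.
Substituting M = 170 - 0.17N into the first: N(1 - 1.5·0.17) = 580 - 1.5·170.
So N* = 325/0.745 = 436, and then M* = 170 - 0.17·436 = 95.8.

N* ≈ 436, M* ≈ 95.8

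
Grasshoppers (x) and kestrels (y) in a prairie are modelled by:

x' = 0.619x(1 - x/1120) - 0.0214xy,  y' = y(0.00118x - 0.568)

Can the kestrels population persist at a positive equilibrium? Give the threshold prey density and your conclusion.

The predator equation gives dy/dt > 0 only when x > 0.568/0.00118 = 481.
Without the predator, x → K = 1120. Since 1120 > 481, the predator can invade and persist.

Threshold x = 481; K > 481, so yes, the predator persists.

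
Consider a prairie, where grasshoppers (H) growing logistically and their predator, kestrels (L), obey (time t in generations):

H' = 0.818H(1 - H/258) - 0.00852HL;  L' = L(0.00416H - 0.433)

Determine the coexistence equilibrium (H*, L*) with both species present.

From dL/dt = 0 with L > 0: 0.00416H* = 0.433, so H* = 104.
Substitute into dH/dt = 0: 0.818(1 - 104/258) = 0.00852L*.
The bracket is 0.597, giving L* = 0.488/0.00852 = 57.3.

H* ≈ 104, L* ≈ 57.3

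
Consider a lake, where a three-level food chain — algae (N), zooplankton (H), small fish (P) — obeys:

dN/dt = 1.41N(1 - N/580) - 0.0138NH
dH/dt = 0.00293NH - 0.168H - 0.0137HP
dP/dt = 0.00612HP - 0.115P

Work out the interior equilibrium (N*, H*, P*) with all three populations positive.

From dP/dt = 0: 0.00612H* = 0.115, so H* = 18.8.
From dN/dt = 0: 1.41(1 - N*/580) = 0.0138·18.8, giving N* = 580·(1 - 0.184) = 473.
From dH/dt = 0: 0.00293·473 - 0.168 = 0.0137P*, so P* = 1.22/0.0137 = 89.

N* ≈ 473, H* ≈ 18.8, P* ≈ 89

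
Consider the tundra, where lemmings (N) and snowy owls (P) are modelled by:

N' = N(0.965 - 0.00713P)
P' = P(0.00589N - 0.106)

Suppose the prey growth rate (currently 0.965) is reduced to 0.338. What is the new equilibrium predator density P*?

At the interior fixed point, setting dN/dt = 0 with N > 0 fixes P* = (prey growth rate)/(NP coefficient) — independent of the other coefficients.
With the change, P* = 0.338/0.00713 = 47.4; it falls from 135.

P* ≈ 47.4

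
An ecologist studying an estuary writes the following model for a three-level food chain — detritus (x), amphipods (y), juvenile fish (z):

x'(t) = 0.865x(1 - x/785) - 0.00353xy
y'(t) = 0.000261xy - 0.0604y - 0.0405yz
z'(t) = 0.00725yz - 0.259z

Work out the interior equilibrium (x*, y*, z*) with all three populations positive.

From dz/dt = 0: 0.00725y* = 0.259, so y* = 35.7.
From dx/dt = 0: 0.865(1 - x*/785) = 0.00353·35.7, giving x* = 785·(1 - 0.146) = 671.
From dy/dt = 0: 0.000261·671 - 0.0604 = 0.0405z*, so z* = 0.115/0.0405 = 2.83.

x* ≈ 671, y* ≈ 35.7, z* ≈ 2.83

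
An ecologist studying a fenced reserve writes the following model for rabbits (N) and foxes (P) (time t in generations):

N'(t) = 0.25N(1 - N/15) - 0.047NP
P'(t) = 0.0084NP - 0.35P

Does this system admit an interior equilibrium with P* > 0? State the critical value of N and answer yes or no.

The predator equation gives dP/dt > 0 only when N > 0.35/0.0084 = 41.7.
Without the predator, N → K = 15. Since 15 < 41.7, the predator cannot invade.

Threshold N = 41.7; K < 41.7, so no, the predator goes extinct.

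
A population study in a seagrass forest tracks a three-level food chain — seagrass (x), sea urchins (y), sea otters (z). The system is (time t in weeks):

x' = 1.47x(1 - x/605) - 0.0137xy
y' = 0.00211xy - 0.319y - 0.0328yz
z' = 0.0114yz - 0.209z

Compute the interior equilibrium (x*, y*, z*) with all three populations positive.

x* ≈ 502, y* ≈ 18.3, z* ≈ 22.5

From dz/dt = 0: 0.0114y* = 0.209, so y* = 18.3.
From dx/dt = 0: 1.47(1 - x*/605) = 0.0137·18.3, giving x* = 605·(1 - 0.171) = 502.
From dy/dt = 0: 0.00211·502 - 0.319 = 0.0328z*, so z* = 0.739/0.0328 = 22.5.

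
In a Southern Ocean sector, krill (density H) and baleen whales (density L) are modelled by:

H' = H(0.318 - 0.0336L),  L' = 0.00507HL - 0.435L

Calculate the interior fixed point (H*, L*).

H* ≈ 85.8, L* ≈ 9.46

Set dL/dt = 0 with L > 0: 0.00507H - 0.435 = 0, so H* = 0.435/0.00507 = 85.8.
Set dH/dt = 0 with H > 0: 0.318 - 0.0336L = 0, so L* = 0.318/0.0336 = 9.46.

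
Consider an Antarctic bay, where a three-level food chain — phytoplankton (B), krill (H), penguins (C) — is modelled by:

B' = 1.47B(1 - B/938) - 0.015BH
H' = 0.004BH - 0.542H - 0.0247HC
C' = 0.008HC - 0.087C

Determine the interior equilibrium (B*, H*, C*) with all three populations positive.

B* ≈ 834, H* ≈ 10.9, C* ≈ 113

From dC/dt = 0: 0.008H* = 0.087, so H* = 10.9.
From dB/dt = 0: 1.47(1 - B*/938) = 0.015·10.9, giving B* = 938·(1 - 0.111) = 834.
From dH/dt = 0: 0.004·834 - 0.542 = 0.0247C*, so C* = 2.79/0.0247 = 113.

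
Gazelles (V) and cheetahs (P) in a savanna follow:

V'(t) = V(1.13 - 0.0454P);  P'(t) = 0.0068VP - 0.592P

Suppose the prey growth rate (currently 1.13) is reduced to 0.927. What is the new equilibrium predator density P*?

At the interior fixed point, setting dV/dt = 0 with V > 0 fixes P* = (prey growth rate)/(VP coefficient) — independent of the other coefficients.
With the change, P* = 0.927/0.0454 = 20.4; it falls from 24.9.

P* ≈ 20.4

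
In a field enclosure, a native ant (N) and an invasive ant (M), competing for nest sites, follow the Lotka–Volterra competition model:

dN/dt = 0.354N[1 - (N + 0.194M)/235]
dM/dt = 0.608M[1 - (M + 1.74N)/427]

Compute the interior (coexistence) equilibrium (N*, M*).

Setting both brackets to zero gives the nullclines N + 0.194M = 235 and 1.74N + M = 427.
Substituting M = 427 - 1.74N into the first: N(1 - 0.194·1.74) = 235 - 0.194·427.
So N* = 152/0.662 = 230, and then M* = 427 - 1.74·230 = 27.3.

N* ≈ 230, M* ≈ 27.3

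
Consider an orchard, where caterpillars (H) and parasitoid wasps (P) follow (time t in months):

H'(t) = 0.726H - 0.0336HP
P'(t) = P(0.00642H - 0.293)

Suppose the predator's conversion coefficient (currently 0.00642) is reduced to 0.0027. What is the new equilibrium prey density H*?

H* ≈ 109

At the interior fixed point, setting dP/dt = 0 with P > 0 fixes H* = (predator death rate)/(HP coefficient) — independent of the other coefficients.
With the change, H* = 0.293/0.0027 = 109; it rises from 45.6.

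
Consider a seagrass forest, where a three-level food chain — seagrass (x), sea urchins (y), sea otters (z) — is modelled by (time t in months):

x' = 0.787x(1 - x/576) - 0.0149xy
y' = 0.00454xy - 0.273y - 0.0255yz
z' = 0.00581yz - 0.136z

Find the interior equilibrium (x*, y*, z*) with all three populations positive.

x* ≈ 321, y* ≈ 23.4, z* ≈ 46.4

From dz/dt = 0: 0.00581y* = 0.136, so y* = 23.4.
From dx/dt = 0: 0.787(1 - x*/576) = 0.0149·23.4, giving x* = 576·(1 - 0.443) = 321.
From dy/dt = 0: 0.00454·321 - 0.273 = 0.0255z*, so z* = 1.18/0.0255 = 46.4.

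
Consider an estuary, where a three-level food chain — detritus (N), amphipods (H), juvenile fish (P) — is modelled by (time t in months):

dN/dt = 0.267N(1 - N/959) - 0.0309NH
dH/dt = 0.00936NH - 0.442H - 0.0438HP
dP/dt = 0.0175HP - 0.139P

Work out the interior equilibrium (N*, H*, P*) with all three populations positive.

From dP/dt = 0: 0.0175H* = 0.139, so H* = 7.94.
From dN/dt = 0: 0.267(1 - N*/959) = 0.0309·7.94, giving N* = 959·(1 - 0.919) = 77.5.
From dH/dt = 0: 0.00936·77.5 - 0.442 = 0.0438P*, so P* = 0.283/0.0438 = 6.46.

N* ≈ 77.5, H* ≈ 7.94, P* ≈ 6.46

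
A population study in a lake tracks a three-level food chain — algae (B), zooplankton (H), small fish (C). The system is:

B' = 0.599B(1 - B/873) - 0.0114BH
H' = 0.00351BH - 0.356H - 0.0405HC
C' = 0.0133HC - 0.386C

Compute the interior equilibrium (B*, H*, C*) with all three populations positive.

B* ≈ 391, H* ≈ 29, C* ≈ 25.1

From dC/dt = 0: 0.0133H* = 0.386, so H* = 29.
From dB/dt = 0: 0.599(1 - B*/873) = 0.0114·29, giving B* = 873·(1 - 0.552) = 391.
From dH/dt = 0: 0.00351·391 - 0.356 = 0.0405C*, so C* = 1.02/0.0405 = 25.1.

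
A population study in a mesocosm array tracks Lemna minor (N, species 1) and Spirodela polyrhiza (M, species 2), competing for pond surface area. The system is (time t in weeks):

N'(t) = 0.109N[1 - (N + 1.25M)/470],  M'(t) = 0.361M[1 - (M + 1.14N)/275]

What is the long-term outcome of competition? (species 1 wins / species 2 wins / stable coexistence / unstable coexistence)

species 1 excludes species 2

Compare the nullcline intercepts: K1/α12 = 470/1.25 = 376 > K2 = 275; K2/α21 = 275/1.14 = 241 < K1 = 470.
Since the inequalities point opposite ways, species 1 can invade but species 2 cannot.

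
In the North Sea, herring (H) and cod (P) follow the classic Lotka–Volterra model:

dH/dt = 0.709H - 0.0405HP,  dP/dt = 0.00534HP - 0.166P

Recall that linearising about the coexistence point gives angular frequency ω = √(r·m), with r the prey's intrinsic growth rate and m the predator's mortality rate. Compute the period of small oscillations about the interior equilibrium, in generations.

Here r = 0.709 and m = 0.166, so r·m = 0.118.
ω = √0.118 = 0.343 per generation, hence T = 2π/ω ≈ 18.3 generations.

T ≈ 18.3 generations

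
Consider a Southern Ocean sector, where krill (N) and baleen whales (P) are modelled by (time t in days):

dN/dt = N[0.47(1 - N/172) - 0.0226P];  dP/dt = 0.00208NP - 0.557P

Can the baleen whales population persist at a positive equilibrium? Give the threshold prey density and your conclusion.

Threshold N = 268; K < 268, so no, the predator goes extinct.

The predator equation gives dP/dt > 0 only when N > 0.557/0.00208 = 268.
Without the predator, N → K = 172. Since 172 < 268, the predator cannot invade.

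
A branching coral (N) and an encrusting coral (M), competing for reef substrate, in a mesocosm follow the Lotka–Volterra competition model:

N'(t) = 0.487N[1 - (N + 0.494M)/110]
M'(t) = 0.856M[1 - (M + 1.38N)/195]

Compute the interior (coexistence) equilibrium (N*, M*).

Setting both brackets to zero gives the nullclines N + 0.494M = 110 and 1.38N + M = 195.
Substituting M = 195 - 1.38N into the first: N(1 - 0.494·1.38) = 110 - 0.494·195.
So N* = 13.7/0.318 = 42.9, and then M* = 195 - 1.38·42.9 = 136.

N* ≈ 42.9, M* ≈ 136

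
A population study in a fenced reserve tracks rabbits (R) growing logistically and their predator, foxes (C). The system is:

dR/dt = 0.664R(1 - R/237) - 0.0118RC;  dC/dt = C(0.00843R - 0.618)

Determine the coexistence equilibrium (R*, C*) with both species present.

From dC/dt = 0 with C > 0: 0.00843R* = 0.618, so R* = 73.3.
Substitute into dR/dt = 0: 0.664(1 - 73.3/237) = 0.0118C*.
The bracket is 0.691, giving C* = 0.459/0.0118 = 38.9.

R* ≈ 73.3, C* ≈ 38.9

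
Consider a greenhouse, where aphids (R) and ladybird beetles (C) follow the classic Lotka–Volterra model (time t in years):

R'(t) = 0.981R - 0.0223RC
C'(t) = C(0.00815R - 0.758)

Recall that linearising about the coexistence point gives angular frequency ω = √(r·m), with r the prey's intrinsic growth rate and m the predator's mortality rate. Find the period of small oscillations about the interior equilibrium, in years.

T ≈ 7.29 years

Here r = 0.981 and m = 0.758, so r·m = 0.744.
ω = √0.744 = 0.862 per year, hence T = 2π/ω ≈ 7.29 years.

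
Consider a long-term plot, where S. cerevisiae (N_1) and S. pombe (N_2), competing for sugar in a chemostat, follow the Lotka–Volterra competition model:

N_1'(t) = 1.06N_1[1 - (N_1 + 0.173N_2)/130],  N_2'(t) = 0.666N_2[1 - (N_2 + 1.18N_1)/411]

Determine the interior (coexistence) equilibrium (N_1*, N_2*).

Setting both brackets to zero gives the nullclines N_1 + 0.173N_2 = 130 and 1.18N_1 + N_2 = 411.
Substituting N_2 = 411 - 1.18N_1 into the first: N_1(1 - 0.173·1.18) = 130 - 0.173·411.
So N_1* = 58.9/0.796 = 74, and then N_2* = 411 - 1.18·74 = 324.

N_1* ≈ 74, N_2* ≈ 324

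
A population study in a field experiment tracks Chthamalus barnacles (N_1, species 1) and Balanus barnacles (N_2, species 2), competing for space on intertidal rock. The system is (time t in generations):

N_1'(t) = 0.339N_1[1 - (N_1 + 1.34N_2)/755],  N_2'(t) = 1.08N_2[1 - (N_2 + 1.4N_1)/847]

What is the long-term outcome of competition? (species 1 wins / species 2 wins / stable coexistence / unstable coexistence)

unstable coexistence (outcome depends on initial conditions)

Compare the nullcline intercepts: K1/α12 = 755/1.34 = 563 < K2 = 847; K2/α21 = 847/1.4 = 605 < K1 = 755.
Since both are reversed, neither can invade when rare; the interior point is a saddle.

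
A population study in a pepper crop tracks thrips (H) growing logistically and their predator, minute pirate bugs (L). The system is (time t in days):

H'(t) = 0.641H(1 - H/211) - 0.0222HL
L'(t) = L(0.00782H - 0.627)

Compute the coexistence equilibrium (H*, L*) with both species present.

From dL/dt = 0 with L > 0: 0.00782H* = 0.627, so H* = 80.2.
Substitute into dH/dt = 0: 0.641(1 - 80.2/211) = 0.0222L*.
The bracket is 0.62, giving L* = 0.397/0.0222 = 17.9.

H* ≈ 80.2, L* ≈ 17.9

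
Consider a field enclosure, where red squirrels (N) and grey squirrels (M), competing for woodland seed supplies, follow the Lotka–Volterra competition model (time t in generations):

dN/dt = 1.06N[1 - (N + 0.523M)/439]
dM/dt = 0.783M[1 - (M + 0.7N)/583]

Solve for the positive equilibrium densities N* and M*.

N* ≈ 212, M* ≈ 435

Setting both brackets to zero gives the nullclines N + 0.523M = 439 and 0.7N + M = 583.
Substituting M = 583 - 0.7N into the first: N(1 - 0.523·0.7) = 439 - 0.523·583.
So N* = 134/0.634 = 212, and then M* = 583 - 0.7·212 = 435.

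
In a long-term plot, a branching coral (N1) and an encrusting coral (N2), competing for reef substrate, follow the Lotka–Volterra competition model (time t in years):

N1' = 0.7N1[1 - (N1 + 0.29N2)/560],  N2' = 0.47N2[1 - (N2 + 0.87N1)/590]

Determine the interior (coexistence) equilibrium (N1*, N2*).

N1* ≈ 520, N2* ≈ 137

Setting both brackets to zero gives the nullclines N1 + 0.29N2 = 560 and 0.87N1 + N2 = 590.
Substituting N2 = 590 - 0.87N1 into the first: N1(1 - 0.29·0.87) = 560 - 0.29·590.
So N1* = 389/0.748 = 520, and then N2* = 590 - 0.87·520 = 137.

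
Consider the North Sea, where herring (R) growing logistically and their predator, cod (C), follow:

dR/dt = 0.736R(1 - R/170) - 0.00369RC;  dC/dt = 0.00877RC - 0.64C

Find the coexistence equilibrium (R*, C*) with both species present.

R* ≈ 73, C* ≈ 114

From dC/dt = 0 with C > 0: 0.00877R* = 0.64, so R* = 73.
Substitute into dR/dt = 0: 0.736(1 - 73/170) = 0.00369C*.
The bracket is 0.571, giving C* = 0.42/0.00369 = 114.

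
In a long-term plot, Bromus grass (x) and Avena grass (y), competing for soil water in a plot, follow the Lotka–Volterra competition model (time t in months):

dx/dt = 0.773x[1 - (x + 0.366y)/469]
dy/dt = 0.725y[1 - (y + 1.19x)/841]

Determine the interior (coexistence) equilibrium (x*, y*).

x* ≈ 286, y* ≈ 501

Setting both brackets to zero gives the nullclines x + 0.366y = 469 and 1.19x + y = 841.
Substituting y = 841 - 1.19x into the first: x(1 - 0.366·1.19) = 469 - 0.366·841.
So x* = 161/0.564 = 286, and then y* = 841 - 1.19·286 = 501.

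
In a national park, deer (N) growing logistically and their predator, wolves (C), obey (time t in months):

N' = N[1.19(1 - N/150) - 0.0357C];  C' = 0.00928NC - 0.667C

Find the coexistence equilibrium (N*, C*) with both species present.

N* ≈ 71.9, C* ≈ 17.4

From dC/dt = 0 with C > 0: 0.00928N* = 0.667, so N* = 71.9.
Substitute into dN/dt = 0: 1.19(1 - 71.9/150) = 0.0357C*.
The bracket is 0.521, giving C* = 0.62/0.0357 = 17.4.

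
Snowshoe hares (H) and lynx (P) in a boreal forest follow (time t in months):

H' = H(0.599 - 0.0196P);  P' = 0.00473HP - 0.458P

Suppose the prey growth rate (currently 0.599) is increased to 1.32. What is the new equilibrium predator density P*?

P* ≈ 67.3

At the interior fixed point, setting dH/dt = 0 with H > 0 fixes P* = (prey growth rate)/(HP coefficient) — independent of the other coefficients.
With the change, P* = 1.32/0.0196 = 67.3; it rises from 30.6.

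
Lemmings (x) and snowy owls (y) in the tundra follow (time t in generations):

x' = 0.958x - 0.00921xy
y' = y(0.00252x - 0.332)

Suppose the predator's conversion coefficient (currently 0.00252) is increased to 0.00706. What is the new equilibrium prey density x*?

x* ≈ 47

At the interior fixed point, setting dy/dt = 0 with y > 0 fixes x* = (predator death rate)/(xy coefficient) — independent of the other coefficients.
With the change, x* = 0.332/0.00706 = 47; it falls from 132.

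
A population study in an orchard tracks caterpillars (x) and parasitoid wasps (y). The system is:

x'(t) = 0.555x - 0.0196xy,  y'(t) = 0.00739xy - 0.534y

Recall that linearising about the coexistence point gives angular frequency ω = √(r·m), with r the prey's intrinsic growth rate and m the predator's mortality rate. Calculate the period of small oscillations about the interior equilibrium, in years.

Here r = 0.555 and m = 0.534, so r·m = 0.296.
ω = √0.296 = 0.544 per year, hence T = 2π/ω ≈ 11.5 years.

T ≈ 11.5 years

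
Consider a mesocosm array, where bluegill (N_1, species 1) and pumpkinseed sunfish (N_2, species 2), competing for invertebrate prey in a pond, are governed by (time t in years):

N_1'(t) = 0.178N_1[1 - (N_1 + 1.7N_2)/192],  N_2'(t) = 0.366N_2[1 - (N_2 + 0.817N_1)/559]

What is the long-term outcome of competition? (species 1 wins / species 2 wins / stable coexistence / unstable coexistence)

species 2 excludes species 1

Compare the nullcline intercepts: K1/α12 = 192/1.7 = 113 < K2 = 559; K2/α21 = 559/0.817 = 684 > K1 = 192.
Since the inequalities point opposite ways, species 2 can invade but species 1 cannot.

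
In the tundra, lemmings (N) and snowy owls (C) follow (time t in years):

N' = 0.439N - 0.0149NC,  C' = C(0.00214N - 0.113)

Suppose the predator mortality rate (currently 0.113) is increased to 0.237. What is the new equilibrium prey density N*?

N* ≈ 111

At the interior fixed point, setting dC/dt = 0 with C > 0 fixes N* = (predator death rate)/(NC coefficient) — independent of the other coefficients.
With the change, N* = 0.237/0.00214 = 111; it rises from 52.8.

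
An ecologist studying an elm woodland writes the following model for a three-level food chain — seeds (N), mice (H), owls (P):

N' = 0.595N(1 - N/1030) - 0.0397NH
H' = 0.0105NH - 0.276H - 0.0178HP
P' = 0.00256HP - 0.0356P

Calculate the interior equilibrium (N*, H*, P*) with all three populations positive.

N* ≈ 74.3, H* ≈ 13.9, P* ≈ 28.3

From dP/dt = 0: 0.00256H* = 0.0356, so H* = 13.9.
From dN/dt = 0: 0.595(1 - N*/1030) = 0.0397·13.9, giving N* = 1030·(1 - 0.928) = 74.3.
From dH/dt = 0: 0.0105·74.3 - 0.276 = 0.0178P*, so P* = 0.504/0.0178 = 28.3.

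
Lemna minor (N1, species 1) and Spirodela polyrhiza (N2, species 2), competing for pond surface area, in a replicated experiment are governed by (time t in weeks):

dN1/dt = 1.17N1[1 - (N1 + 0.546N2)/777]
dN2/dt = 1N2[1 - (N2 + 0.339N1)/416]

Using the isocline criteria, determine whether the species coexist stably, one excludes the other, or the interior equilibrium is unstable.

Compare the nullcline intercepts: K1/α12 = 777/0.546 = 1420 > K2 = 416; K2/α21 = 416/0.339 = 1230 > K1 = 777.
Since both inequalities hold, each species can invade when rare, so the interior equilibrium is stable.

stable coexistence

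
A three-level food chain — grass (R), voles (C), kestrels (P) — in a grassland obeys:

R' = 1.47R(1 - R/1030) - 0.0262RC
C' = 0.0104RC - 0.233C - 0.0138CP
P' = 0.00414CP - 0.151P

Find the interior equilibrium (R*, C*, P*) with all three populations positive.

From dP/dt = 0: 0.00414C* = 0.151, so C* = 36.5.
From dR/dt = 0: 1.47(1 - R*/1030) = 0.0262·36.5, giving R* = 1030·(1 - 0.65) = 360.
From dC/dt = 0: 0.0104·360 - 0.233 = 0.0138P*, so P* = 3.52/0.0138 = 255.

R* ≈ 360, C* ≈ 36.5, P* ≈ 255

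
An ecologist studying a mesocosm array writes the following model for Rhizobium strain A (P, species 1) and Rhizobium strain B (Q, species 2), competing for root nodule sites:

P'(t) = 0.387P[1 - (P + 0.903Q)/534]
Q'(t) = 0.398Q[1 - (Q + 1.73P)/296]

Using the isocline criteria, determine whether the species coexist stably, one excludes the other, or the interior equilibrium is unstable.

species 1 excludes species 2

Compare the nullcline intercepts: K1/α12 = 534/0.903 = 591 > K2 = 296; K2/α21 = 296/1.73 = 171 < K1 = 534.
Since the inequalities point opposite ways, species 1 can invade but species 2 cannot.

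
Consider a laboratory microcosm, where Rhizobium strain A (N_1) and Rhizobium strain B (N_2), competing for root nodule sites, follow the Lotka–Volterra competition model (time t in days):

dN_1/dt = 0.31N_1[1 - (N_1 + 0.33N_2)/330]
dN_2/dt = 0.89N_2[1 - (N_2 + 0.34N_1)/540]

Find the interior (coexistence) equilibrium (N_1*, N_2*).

Setting both brackets to zero gives the nullclines N_1 + 0.33N_2 = 330 and 0.34N_1 + N_2 = 540.
Substituting N_2 = 540 - 0.34N_1 into the first: N_1(1 - 0.33·0.34) = 330 - 0.33·540.
So N_1* = 152/0.888 = 171, and then N_2* = 540 - 0.34·171 = 482.

N_1* ≈ 171, N_2* ≈ 482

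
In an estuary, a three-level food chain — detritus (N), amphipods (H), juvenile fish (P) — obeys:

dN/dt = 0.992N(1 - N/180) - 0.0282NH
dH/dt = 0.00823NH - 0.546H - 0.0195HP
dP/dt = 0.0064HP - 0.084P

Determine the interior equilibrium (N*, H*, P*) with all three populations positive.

N* ≈ 113, H* ≈ 13.1, P* ≈ 19.6

From dP/dt = 0: 0.0064H* = 0.084, so H* = 13.1.
From dN/dt = 0: 0.992(1 - N*/180) = 0.0282·13.1, giving N* = 180·(1 - 0.373) = 113.
From dH/dt = 0: 0.00823·113 - 0.546 = 0.0195P*, so P* = 0.383/0.0195 = 19.6.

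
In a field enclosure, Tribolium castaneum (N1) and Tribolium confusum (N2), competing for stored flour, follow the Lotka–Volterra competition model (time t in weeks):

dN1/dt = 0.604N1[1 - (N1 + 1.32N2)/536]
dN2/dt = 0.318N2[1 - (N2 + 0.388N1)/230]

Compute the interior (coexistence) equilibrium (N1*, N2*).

N1* ≈ 476, N2* ≈ 45.2

Setting both brackets to zero gives the nullclines N1 + 1.32N2 = 536 and 0.388N1 + N2 = 230.
Substituting N2 = 230 - 0.388N1 into the first: N1(1 - 1.32·0.388) = 536 - 1.32·230.
So N1* = 232/0.488 = 476, and then N2* = 230 - 0.388·476 = 45.2.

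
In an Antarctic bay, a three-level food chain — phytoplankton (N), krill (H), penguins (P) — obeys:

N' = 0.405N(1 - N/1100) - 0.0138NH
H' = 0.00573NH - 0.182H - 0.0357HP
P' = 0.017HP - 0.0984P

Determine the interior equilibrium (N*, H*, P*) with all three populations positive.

From dP/dt = 0: 0.017H* = 0.0984, so H* = 5.79.
From dN/dt = 0: 0.405(1 - N*/1100) = 0.0138·5.79, giving N* = 1100·(1 - 0.197) = 883.
From dH/dt = 0: 0.00573·883 - 0.182 = 0.0357P*, so P* = 4.88/0.0357 = 137.

N* ≈ 883, H* ≈ 5.79, P* ≈ 137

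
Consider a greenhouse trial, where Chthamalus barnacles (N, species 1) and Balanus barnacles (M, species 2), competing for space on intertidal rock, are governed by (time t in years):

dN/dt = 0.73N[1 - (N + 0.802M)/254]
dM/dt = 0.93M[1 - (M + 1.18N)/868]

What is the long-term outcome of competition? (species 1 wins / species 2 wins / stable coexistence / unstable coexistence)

Compare the nullcline intercepts: K1/α12 = 254/0.802 = 317 < K2 = 868; K2/α21 = 868/1.18 = 736 > K1 = 254.
Since the inequalities point opposite ways, species 2 can invade but species 1 cannot.

species 2 excludes species 1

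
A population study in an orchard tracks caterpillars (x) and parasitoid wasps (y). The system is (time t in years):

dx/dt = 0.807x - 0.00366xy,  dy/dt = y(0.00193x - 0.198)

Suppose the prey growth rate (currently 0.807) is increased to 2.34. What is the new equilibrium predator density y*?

y* ≈ 639

At the interior fixed point, setting dx/dt = 0 with x > 0 fixes y* = (prey growth rate)/(xy coefficient) — independent of the other coefficients.
With the change, y* = 2.34/0.00366 = 639; it rises from 220.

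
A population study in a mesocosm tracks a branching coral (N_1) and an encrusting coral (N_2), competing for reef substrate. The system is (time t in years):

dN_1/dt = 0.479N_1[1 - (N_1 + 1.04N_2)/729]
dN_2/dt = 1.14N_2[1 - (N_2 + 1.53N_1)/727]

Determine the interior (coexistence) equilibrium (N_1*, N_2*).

N_1* ≈ 45.8, N_2* ≈ 657

Setting both brackets to zero gives the nullclines N_1 + 1.04N_2 = 729 and 1.53N_1 + N_2 = 727.
Substituting N_2 = 727 - 1.53N_1 into the first: N_1(1 - 1.04·1.53) = 729 - 1.04·727.
So N_1* = -27.1/-0.591 = 45.8, and then N_2* = 727 - 1.53·45.8 = 657.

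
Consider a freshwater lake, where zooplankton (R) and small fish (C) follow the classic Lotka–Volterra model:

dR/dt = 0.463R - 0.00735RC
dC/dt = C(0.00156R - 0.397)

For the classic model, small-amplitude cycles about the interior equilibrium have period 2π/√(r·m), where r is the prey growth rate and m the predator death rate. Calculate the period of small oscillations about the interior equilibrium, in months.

T ≈ 14.7 months

Here r = 0.463 and m = 0.397, so r·m = 0.184.
ω = √0.184 = 0.429 per month, hence T = 2π/ω ≈ 14.7 months.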